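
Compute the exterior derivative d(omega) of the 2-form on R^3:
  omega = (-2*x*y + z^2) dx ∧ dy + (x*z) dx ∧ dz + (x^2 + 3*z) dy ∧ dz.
d(omega) = (2*x + 2*z) dx ∧ dy ∧ dz

For a 2-form omega = sum_{i<j} g_{ij} dx_i ∧ dx_j, the exterior derivative is
  d(omega) = sum_{i<j} d(g_{ij}) ∧ dx_i ∧ dx_j = sum_{i<j, k} (∂g_{ij}/∂x_k) dx_k ∧ dx_i ∧ dx_j.
Expand each term, using dx_k ∧ dx_i ∧ dx_j = sgn(permutation) dx_{(a)} ∧ dx_{(b)} ∧ dx_{(c)} with (a < b < c) sorted:
  d(-2*x*y + z^2) includes (∂/∂z)(-2*x*y + z^2) dz = (2*z) dz, which multiplied by dx ∧ dy gives (2*z) dx ∧ dy ∧ dz
  d(x^2 + 3*z) includes (∂/∂x)(x^2 + 3*z) dx = (2*x) dx, which multiplied by dy ∧ dz gives (2*x) dx ∧ dy ∧ dz
Collecting like 3-forms: d(omega) = (2*x + 2*z) dx ∧ dy ∧ dz.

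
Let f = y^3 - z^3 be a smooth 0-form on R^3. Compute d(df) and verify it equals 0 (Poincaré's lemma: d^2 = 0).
d(df) = 0

Step 1: df = sum_i (∂f/∂x_i) dx_i = (0) dx + (3*y^2) dy + (-3*z^2) dz.
Step 2: Apply d again. Using the 1-form formula, the coefficient of dx ∧ dy in d(df) is ∂^2 f/∂x ∂y - ∂^2 f/∂y ∂x = (0) - (0) = 0 (equality of mixed partials for smooth f).
Similarly for dx ∧ dz and dy ∧ dz — all coefficients vanish. So d(df) = 0.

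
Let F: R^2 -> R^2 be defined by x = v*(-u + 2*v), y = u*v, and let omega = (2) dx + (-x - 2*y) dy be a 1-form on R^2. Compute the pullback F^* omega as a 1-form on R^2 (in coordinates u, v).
F^* omega = (v*(-u*v - 2*v^2 - 2)) du + (-u^2*v - 2*u*v^2 - 2*u + 8*v) dv

Using F^*(f dg) = (f ∘ F) d(g ∘ F), substitute each coordinate x_i by F_i(u, v) in f_i, and replace dx_i by d F_i = (∂F_i/∂u) du + (∂F_i/∂v) dv.
  For the x component: f_1(F) = 2; d F_1 = (-v) du + (-u + 4*v) dv
  For the y component: f_2(F) = v*(-u - 2*v); d F_2 = (v) du + (u) dv
Combining and collecting du, dv coefficients:
  coeff of du: v*(-u*v - 2*v^2 - 2)
  coeff of dv: -u^2*v - 2*u*v^2 - 2*u + 8*v
F^* omega = (v*(-u*v - 2*v^2 - 2)) du + (-u^2*v - 2*u*v^2 - 2*u + 8*v) dv.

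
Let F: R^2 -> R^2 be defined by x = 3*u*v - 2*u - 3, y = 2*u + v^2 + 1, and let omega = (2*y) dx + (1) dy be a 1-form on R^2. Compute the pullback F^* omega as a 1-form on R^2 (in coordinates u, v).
F^* omega = (12*u*v - 8*u + 6*v^3 - 4*v^2 + 6*v - 2) du + (12*u^2 + 6*u*v^2 + 6*u + 2*v) dv

Using F^*(f dg) = (f ∘ F) d(g ∘ F), substitute each coordinate x_i by F_i(u, v) in f_i, and replace dx_i by d F_i = (∂F_i/∂u) du + (∂F_i/∂v) dv.
  For the x component: f_1(F) = 4*u + 2*v^2 + 2; d F_1 = (3*v - 2) du + (3*u) dv
  For the y component: f_2(F) = 1; d F_2 = (2) du + (2*v) dv
Combining and collecting du, dv coefficients:
  coeff of du: 12*u*v - 8*u + 6*v^3 - 4*v^2 + 6*v - 2
  coeff of dv: 12*u^2 + 6*u*v^2 + 6*u + 2*v
F^* omega = (12*u*v - 8*u + 6*v^3 - 4*v^2 + 6*v - 2) du + (12*u^2 + 6*u*v^2 + 6*u + 2*v) dv.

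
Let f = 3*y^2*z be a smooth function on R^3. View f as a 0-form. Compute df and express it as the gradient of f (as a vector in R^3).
df = (0) dx + (6*y*z) dy + (3*y^2) dz; grad f = (0, 6*y*z, 3*y^2)

For a 0-form f, d f = (∂f/∂x) dx + (∂f/∂y) dy + (∂f/∂z) dz. The components of the vector representation are exactly the entries of grad f in Cartesian coordinates:
  ∂f/∂x = 0
  ∂f/∂y = 6*y*z
  ∂f/∂z = 3*y^2.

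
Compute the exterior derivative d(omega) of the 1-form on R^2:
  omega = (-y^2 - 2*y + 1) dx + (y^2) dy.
d(omega) = (2*y + 2) dx ∧ dy

For a 1-form omega = sum_i f_i dx_i, the exterior derivative is
  d(omega) = sum_{i < j} (∂f_j/∂x_i - ∂f_i/∂x_j) dx_i ∧ dx_j.
  coefficient of dx ∧ dy: ∂f_2/∂x - ∂f_1/∂y = ∂(y^2)/∂x - ∂(-y^2 - 2*y + 1)/∂y = 2*y + 2
Assembling: d(omega) = (2*y + 2) dx ∧ dy.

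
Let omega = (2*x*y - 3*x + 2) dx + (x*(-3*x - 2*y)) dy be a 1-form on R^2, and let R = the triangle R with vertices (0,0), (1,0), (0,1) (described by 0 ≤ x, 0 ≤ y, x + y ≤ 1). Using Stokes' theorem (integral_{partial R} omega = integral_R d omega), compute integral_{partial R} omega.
integral_(partial R) omega = -5/3

Stokes: integral_partial_R omega = integral_R d omega with d omega = (∂Q/∂x - ∂P/∂y) dx ∧ dy.
  ∂Q/∂x = -6*x - 2*y
  ∂P/∂y = 2*x
  integrand = ∂Q/∂x - ∂P/∂y = -8*x - 2*y.
Integrating over R: integral_0^1 integral_0^{1-x} (-8*x - 2*y) dy dx = -5/3.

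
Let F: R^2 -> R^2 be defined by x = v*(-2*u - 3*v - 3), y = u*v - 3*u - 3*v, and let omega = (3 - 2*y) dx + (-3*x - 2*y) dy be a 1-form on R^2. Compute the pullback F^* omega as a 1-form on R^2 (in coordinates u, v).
F^* omega = (8*u*v^2 - 18*u*v - 18*u + 9*v^3 - 24*v^2 - 51*v) du + (8*u^2*v - 6*u^2 + 21*u*v^2 - 39*u*v - 42*u - 63*v^2 - 81*v - 9) dv

Using F^*(f dg) = (f ∘ F) d(g ∘ F), substitute each coordinate x_i by F_i(u, v) in f_i, and replace dx_i by d F_i = (∂F_i/∂u) du + (∂F_i/∂v) dv.
  For the x component: f_1(F) = -2*u*v + 6*u + 6*v + 3; d F_1 = (-2*v) du + (-2*u - 6*v - 3) dv
  For the y component: f_2(F) = 4*u*v + 6*u + 9*v^2 + 15*v; d F_2 = (v - 3) du + (u - 3) dv
Combining and collecting du, dv coefficients:
  coeff of du: 8*u*v^2 - 18*u*v - 18*u + 9*v^3 - 24*v^2 - 51*v
  coeff of dv: 8*u^2*v - 6*u^2 + 21*u*v^2 - 39*u*v - 42*u - 63*v^2 - 81*v - 9
F^* omega = (8*u*v^2 - 18*u*v - 18*u + 9*v^3 - 24*v^2 - 51*v) du + (8*u^2*v - 6*u^2 + 21*u*v^2 - 39*u*v - 42*u - 63*v^2 - 81*v - 9) dv.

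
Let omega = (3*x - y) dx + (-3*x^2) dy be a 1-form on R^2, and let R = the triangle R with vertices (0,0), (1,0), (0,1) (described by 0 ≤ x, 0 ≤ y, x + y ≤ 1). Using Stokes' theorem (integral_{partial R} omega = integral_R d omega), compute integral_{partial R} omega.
integral_(partial R) omega = -1/2

Stokes: integral_partial_R omega = integral_R d omega with d omega = (∂Q/∂x - ∂P/∂y) dx ∧ dy.
  ∂Q/∂x = -6*x
  ∂P/∂y = -1
  integrand = ∂Q/∂x - ∂P/∂y = 1 - 6*x.
Integrating over R: integral_0^1 integral_0^{1-x} (1 - 6*x) dy dx = -1/2.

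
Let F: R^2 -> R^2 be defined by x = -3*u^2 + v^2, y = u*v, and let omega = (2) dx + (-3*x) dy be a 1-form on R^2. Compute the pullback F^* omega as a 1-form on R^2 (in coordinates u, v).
F^* omega = (9*u^2*v - 12*u - 3*v^3) du + (9*u^3 - 3*u*v^2 + 4*v) dv

Using F^*(f dg) = (f ∘ F) d(g ∘ F), substitute each coordinate x_i by F_i(u, v) in f_i, and replace dx_i by d F_i = (∂F_i/∂u) du + (∂F_i/∂v) dv.
  For the x component: f_1(F) = 2; d F_1 = (-6*u) du + (2*v) dv
  For the y component: f_2(F) = 9*u^2 - 3*v^2; d F_2 = (v) du + (u) dv
Combining and collecting du, dv coefficients:
  coeff of du: 9*u^2*v - 12*u - 3*v^3
  coeff of dv: 9*u^3 - 3*u*v^2 + 4*v
F^* omega = (9*u^2*v - 12*u - 3*v^3) du + (9*u^3 - 3*u*v^2 + 4*v) dv.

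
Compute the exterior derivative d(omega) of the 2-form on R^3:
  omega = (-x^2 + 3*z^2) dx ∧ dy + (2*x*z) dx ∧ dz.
d(omega) = (6*z) dx ∧ dy ∧ dz

For a 2-form omega = sum_{i<j} g_{ij} dx_i ∧ dx_j, the exterior derivative is
  d(omega) = sum_{i<j} d(g_{ij}) ∧ dx_i ∧ dx_j = sum_{i<j, k} (∂g_{ij}/∂x_k) dx_k ∧ dx_i ∧ dx_j.
Expand each term, using dx_k ∧ dx_i ∧ dx_j = sgn(permutation) dx_{(a)} ∧ dx_{(b)} ∧ dx_{(c)} with (a < b < c) sorted:
  d(-x^2 + 3*z^2) includes (∂/∂z)(-x^2 + 3*z^2) dz = (6*z) dz, which multiplied by dx ∧ dy gives (6*z) dx ∧ dy ∧ dz
Collecting like 3-forms: d(omega) = (6*z) dx ∧ dy ∧ dz.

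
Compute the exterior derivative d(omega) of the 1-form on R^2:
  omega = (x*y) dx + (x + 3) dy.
d(omega) = (1 - x) dx ∧ dy

For a 1-form omega = sum_i f_i dx_i, the exterior derivative is
  d(omega) = sum_{i < j} (∂f_j/∂x_i - ∂f_i/∂x_j) dx_i ∧ dx_j.
  coefficient of dx ∧ dy: ∂f_2/∂x - ∂f_1/∂y = ∂(x + 3)/∂x - ∂(x*y)/∂y = 1 - x
Assembling: d(omega) = (1 - x) dx ∧ dy.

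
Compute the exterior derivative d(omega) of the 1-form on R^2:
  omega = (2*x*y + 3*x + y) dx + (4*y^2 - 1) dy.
d(omega) = (-2*x - 1) dx ∧ dy

For a 1-form omega = sum_i f_i dx_i, the exterior derivative is
  d(omega) = sum_{i < j} (∂f_j/∂x_i - ∂f_i/∂x_j) dx_i ∧ dx_j.
  coefficient of dx ∧ dy: ∂f_2/∂x - ∂f_1/∂y = ∂(4*y^2 - 1)/∂x - ∂(2*x*y + 3*x + y)/∂y = -2*x - 1
Assembling: d(omega) = (-2*x - 1) dx ∧ dy.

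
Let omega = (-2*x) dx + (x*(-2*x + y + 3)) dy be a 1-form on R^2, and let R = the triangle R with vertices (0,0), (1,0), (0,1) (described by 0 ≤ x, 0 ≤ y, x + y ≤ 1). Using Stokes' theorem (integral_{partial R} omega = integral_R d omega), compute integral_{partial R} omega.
integral_(partial R) omega = 1

Stokes: integral_partial_R omega = integral_R d omega with d omega = (∂Q/∂x - ∂P/∂y) dx ∧ dy.
  ∂Q/∂x = -4*x + y + 3
  ∂P/∂y = 0
  integrand = ∂Q/∂x - ∂P/∂y = -4*x + y + 3.
Integrating over R: integral_0^1 integral_0^{1-x} (-4*x + y + 3) dy dx = 1.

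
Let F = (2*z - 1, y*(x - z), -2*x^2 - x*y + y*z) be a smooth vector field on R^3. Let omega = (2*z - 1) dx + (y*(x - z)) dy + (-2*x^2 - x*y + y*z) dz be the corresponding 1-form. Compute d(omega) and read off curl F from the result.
d(omega) = (-x + y + z) dy ∧ dz + (4*x + y + 2) dz ∧ dx + (y) dx ∧ dy; curl F = (-x + y + z, 4*x + y + 2, y)

d omega = sum_{i<j} (∂f_j/∂x_i - ∂f_i/∂x_j) dx_i ∧ dx_j. Under the identification (dy ∧ dz, dz ∧ dx, dx ∧ dy) ↔ (e_x, e_y, e_z), the coefficients are exactly the components of curl F. Compute:
  ∂R/∂y - ∂Q/∂z = (-x + z) - (-y) = -x + y + z
  ∂P/∂z - ∂R/∂x = (2) - (-4*x - y) = 4*x + y + 2
  ∂Q/∂x - ∂P/∂y = (y) - (0) = y.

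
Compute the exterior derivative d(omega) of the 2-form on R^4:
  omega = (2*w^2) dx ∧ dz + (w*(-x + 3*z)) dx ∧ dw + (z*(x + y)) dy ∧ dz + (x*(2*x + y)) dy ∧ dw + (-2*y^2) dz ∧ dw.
d(omega) = (w) dx ∧ dz ∧ dw + (z) dx ∧ dy ∧ dz + (4*x + y) dx ∧ dy ∧ dw + (-4*y) dy ∧ dz ∧ dw

For a 2-form omega = sum_{i<j} g_{ij} dx_i ∧ dx_j, the exterior derivative is
  d(omega) = sum_{i<j} d(g_{ij}) ∧ dx_i ∧ dx_j = sum_{i<j, k} (∂g_{ij}/∂x_k) dx_k ∧ dx_i ∧ dx_j.
Expand each term, using dx_k ∧ dx_i ∧ dx_j = sgn(permutation) dx_{(a)} ∧ dx_{(b)} ∧ dx_{(c)} with (a < b < c) sorted:
  d(2*w^2) includes (∂/∂w)(2*w^2) dw = (4*w) dw, which multiplied by dx ∧ dz gives (4*w) dx ∧ dz ∧ dw
  d(w*(-x + 3*z)) includes (∂/∂z)(w*(-x + 3*z)) dz = (3*w) dz, which multiplied by dx ∧ dw gives (-3*w) dx ∧ dz ∧ dw
  d(z*(x + y)) includes (∂/∂x)(z*(x + y)) dx = (z) dx, which multiplied by dy ∧ dz gives (z) dx ∧ dy ∧ dz
  d(x*(2*x + y)) includes (∂/∂x)(x*(2*x + y)) dx = (4*x + y) dx, which multiplied by dy ∧ dw gives (4*x + y) dx ∧ dy ∧ dw
  d(-2*y^2) includes (∂/∂y)(-2*y^2) dy = (-4*y) dy, which multiplied by dz ∧ dw gives (-4*y) dy ∧ dz ∧ dw
Collecting like 3-forms: d(omega) = (w) dx ∧ dz ∧ dw + (z) dx ∧ dy ∧ dz + (4*x + y) dx ∧ dy ∧ dw + (-4*y) dy ∧ dz ∧ dw.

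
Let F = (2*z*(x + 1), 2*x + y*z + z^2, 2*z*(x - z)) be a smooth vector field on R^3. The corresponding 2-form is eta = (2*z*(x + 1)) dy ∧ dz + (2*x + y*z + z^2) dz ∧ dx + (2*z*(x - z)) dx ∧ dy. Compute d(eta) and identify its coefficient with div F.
d(eta) = (2*x - z) dx ∧ dy ∧ dz; div F = 2*x - z

For a 2-form in R^3 of the form above, applying d gives a 3-form with coefficient ∂P/∂x + ∂Q/∂y + ∂R/∂z:
  ∂P/∂x = 2*z
  ∂Q/∂y = z
  ∂R/∂z = 2*x - 4*z
Sum = 2*x - z, which is exactly div F.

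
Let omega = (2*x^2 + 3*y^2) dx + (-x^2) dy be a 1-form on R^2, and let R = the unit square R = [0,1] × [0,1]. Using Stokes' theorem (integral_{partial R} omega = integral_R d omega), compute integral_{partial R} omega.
integral_(partial R) omega = -4

Stokes: integral_partial_R omega = integral_R d omega with d omega = (∂Q/∂x - ∂P/∂y) dx ∧ dy.
  ∂Q/∂x = -2*x
  ∂P/∂y = 6*y
  integrand = ∂Q/∂x - ∂P/∂y = -2*x - 6*y.
Integrating over R: integral_0^1 integral_0^1 (-2*x - 6*y) dx dy = -4.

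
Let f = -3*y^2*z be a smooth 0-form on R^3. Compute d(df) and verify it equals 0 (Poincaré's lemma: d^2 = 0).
d(df) = 0

Step 1: df = sum_i (∂f/∂x_i) dx_i = (0) dx + (-6*y*z) dy + (-3*y^2) dz.
Step 2: Apply d again. Using the 1-form formula, the coefficient of dx ∧ dy in d(df) is ∂^2 f/∂x ∂y - ∂^2 f/∂y ∂x = (0) - (0) = 0 (equality of mixed partials for smooth f).
Similarly for dx ∧ dz and dy ∧ dz — all coefficients vanish. So d(df) = 0.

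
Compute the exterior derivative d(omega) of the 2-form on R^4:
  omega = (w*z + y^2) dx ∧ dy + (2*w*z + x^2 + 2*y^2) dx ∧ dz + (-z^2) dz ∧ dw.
d(omega) = (w - 4*y) dx ∧ dy ∧ dz + (z) dx ∧ dy ∧ dw + (2*z) dx ∧ dz ∧ dw

For a 2-form omega = sum_{i<j} g_{ij} dx_i ∧ dx_j, the exterior derivative is
  d(omega) = sum_{i<j} d(g_{ij}) ∧ dx_i ∧ dx_j = sum_{i<j, k} (∂g_{ij}/∂x_k) dx_k ∧ dx_i ∧ dx_j.
Expand each term, using dx_k ∧ dx_i ∧ dx_j = sgn(permutation) dx_{(a)} ∧ dx_{(b)} ∧ dx_{(c)} with (a < b < c) sorted:
  d(w*z + y^2) includes (∂/∂z)(w*z + y^2) dz = (w) dz, which multiplied by dx ∧ dy gives (w) dx ∧ dy ∧ dz
  d(w*z + y^2) includes (∂/∂w)(w*z + y^2) dw = (z) dw, which multiplied by dx ∧ dy gives (z) dx ∧ dy ∧ dw
  d(2*w*z + x^2 + 2*y^2) includes (∂/∂y)(2*w*z + x^2 + 2*y^2) dy = (4*y) dy, which multiplied by dx ∧ dz gives (-4*y) dx ∧ dy ∧ dz
  d(2*w*z + x^2 + 2*y^2) includes (∂/∂w)(2*w*z + x^2 + 2*y^2) dw = (2*z) dw, which multiplied by dx ∧ dz gives (2*z) dx ∧ dz ∧ dw
Collecting like 3-forms: d(omega) = (w - 4*y) dx ∧ dy ∧ dz + (z) dx ∧ dy ∧ dw + (2*z) dx ∧ dz ∧ dw.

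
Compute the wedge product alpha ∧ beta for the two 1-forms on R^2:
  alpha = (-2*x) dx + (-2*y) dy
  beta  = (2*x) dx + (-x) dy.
alpha ∧ beta = (2*x*(x + 2*y)) dx ∧ dy

Distribute the wedge, using dx_i ∧ dx_j = -dx_j ∧ dx_i and dx_i ∧ dx_i = 0. For each pair (i, j) with i < j, the coefficient of dx_i ∧ dx_j in alpha ∧ beta is (alpha_i * beta_j - alpha_j * beta_i). Collecting: alpha ∧ beta = (2*x*(x + 2*y)) dx ∧ dy.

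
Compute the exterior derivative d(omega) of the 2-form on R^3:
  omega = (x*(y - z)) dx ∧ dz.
d(omega) = (-x) dx ∧ dy ∧ dz

For a 2-form omega = sum_{i<j} g_{ij} dx_i ∧ dx_j, the exterior derivative is
  d(omega) = sum_{i<j} d(g_{ij}) ∧ dx_i ∧ dx_j = sum_{i<j, k} (∂g_{ij}/∂x_k) dx_k ∧ dx_i ∧ dx_j.
Expand each term, using dx_k ∧ dx_i ∧ dx_j = sgn(permutation) dx_{(a)} ∧ dx_{(b)} ∧ dx_{(c)} with (a < b < c) sorted:
  d(x*(y - z)) includes (∂/∂y)(x*(y - z)) dy = (x) dy, which multiplied by dx ∧ dz gives (-x) dx ∧ dy ∧ dz
Collecting like 3-forms: d(omega) = (-x) dx ∧ dy ∧ dz.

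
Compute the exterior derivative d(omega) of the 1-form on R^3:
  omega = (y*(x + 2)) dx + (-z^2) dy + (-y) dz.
d(omega) = (-x - 2) dx ∧ dy + (2*z - 1) dy ∧ dz

For a 1-form omega = sum_i f_i dx_i, the exterior derivative is
  d(omega) = sum_{i < j} (∂f_j/∂x_i - ∂f_i/∂x_j) dx_i ∧ dx_j.
  coefficient of dx ∧ dy: ∂f_2/∂x - ∂f_1/∂y = ∂(-z^2)/∂x - ∂(y*(x + 2))/∂y = -x - 2
  coefficient of dy ∧ dz: ∂f_3/∂y - ∂f_2/∂z = ∂(-y)/∂y - ∂(-z^2)/∂z = 2*z - 1
Assembling: d(omega) = (-x - 2) dx ∧ dy + (2*z - 1) dy ∧ dz.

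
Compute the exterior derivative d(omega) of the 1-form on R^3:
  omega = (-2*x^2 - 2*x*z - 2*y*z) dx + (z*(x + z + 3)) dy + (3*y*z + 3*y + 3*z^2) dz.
d(omega) = (3*z) dx ∧ dy + (2*x + 2*y) dx ∧ dz + (-x + z) dy ∧ dz

For a 1-form omega = sum_i f_i dx_i, the exterior derivative is
  d(omega) = sum_{i < j} (∂f_j/∂x_i - ∂f_i/∂x_j) dx_i ∧ dx_j.
  coefficient of dx ∧ dy: ∂f_2/∂x - ∂f_1/∂y = ∂(z*(x + z + 3))/∂x - ∂(-2*x^2 - 2*x*z - 2*y*z)/∂y = 3*z
  coefficient of dx ∧ dz: ∂f_3/∂x - ∂f_1/∂z = ∂(3*y*z + 3*y + 3*z^2)/∂x - ∂(-2*x^2 - 2*x*z - 2*y*z)/∂z = 2*x + 2*y
  coefficient of dy ∧ dz: ∂f_3/∂y - ∂f_2/∂z = ∂(3*y*z + 3*y + 3*z^2)/∂y - ∂(z*(x + z + 3))/∂z = -x + z
Assembling: d(omega) = (3*z) dx ∧ dy + (2*x + 2*y) dx ∧ dz + (-x + z) dy ∧ dz.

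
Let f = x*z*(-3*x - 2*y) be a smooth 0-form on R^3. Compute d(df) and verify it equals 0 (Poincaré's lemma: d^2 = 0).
d(df) = 0

Step 1: df = sum_i (∂f/∂x_i) dx_i = (2*z*(-3*x - y)) dx + (-2*x*z) dy + (x*(-3*x - 2*y)) dz.
Step 2: Apply d again. Using the 1-form formula, the coefficient of dx ∧ dy in d(df) is ∂^2 f/∂x ∂y - ∂^2 f/∂y ∂x = (-2*z) - (-2*z) = 0 (equality of mixed partials for smooth f).
Similarly for dx ∧ dz and dy ∧ dz — all coefficients vanish. So d(df) = 0.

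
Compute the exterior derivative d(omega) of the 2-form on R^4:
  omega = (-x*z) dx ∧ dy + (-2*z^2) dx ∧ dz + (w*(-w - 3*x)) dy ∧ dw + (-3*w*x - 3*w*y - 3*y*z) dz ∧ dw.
d(omega) = (-x) dx ∧ dy ∧ dz + (-3*w) dx ∧ dy ∧ dw + (-3*w) dx ∧ dz ∧ dw + (-3*w - 3*z) dy ∧ dz ∧ dw

For a 2-form omega = sum_{i<j} g_{ij} dx_i ∧ dx_j, the exterior derivative is
  d(omega) = sum_{i<j} d(g_{ij}) ∧ dx_i ∧ dx_j = sum_{i<j, k} (∂g_{ij}/∂x_k) dx_k ∧ dx_i ∧ dx_j.
Expand each term, using dx_k ∧ dx_i ∧ dx_j = sgn(permutation) dx_{(a)} ∧ dx_{(b)} ∧ dx_{(c)} with (a < b < c) sorted:
  d(-x*z) includes (∂/∂z)(-x*z) dz = (-x) dz, which multiplied by dx ∧ dy gives (-x) dx ∧ dy ∧ dz
  d(w*(-w - 3*x)) includes (∂/∂x)(w*(-w - 3*x)) dx = (-3*w) dx, which multiplied by dy ∧ dw gives (-3*w) dx ∧ dy ∧ dw
  d(-3*w*x - 3*w*y - 3*y*z) includes (∂/∂x)(-3*w*x - 3*w*y - 3*y*z) dx = (-3*w) dx, which multiplied by dz ∧ dw gives (-3*w) dx ∧ dz ∧ dw
  d(-3*w*x - 3*w*y - 3*y*z) includes (∂/∂y)(-3*w*x - 3*w*y - 3*y*z) dy = (-3*w - 3*z) dy, which multiplied by dz ∧ dw gives (-3*w - 3*z) dy ∧ dz ∧ dw
Collecting like 3-forms: d(omega) = (-x) dx ∧ dy ∧ dz + (-3*w) dx ∧ dy ∧ dw + (-3*w) dx ∧ dz ∧ dw + (-3*w - 3*z) dy ∧ dz ∧ dw.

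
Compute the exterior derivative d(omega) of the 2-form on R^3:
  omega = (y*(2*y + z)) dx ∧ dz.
d(omega) = (-4*y - z) dx ∧ dy ∧ dz

For a 2-form omega = sum_{i<j} g_{ij} dx_i ∧ dx_j, the exterior derivative is
  d(omega) = sum_{i<j} d(g_{ij}) ∧ dx_i ∧ dx_j = sum_{i<j, k} (∂g_{ij}/∂x_k) dx_k ∧ dx_i ∧ dx_j.
Expand each term, using dx_k ∧ dx_i ∧ dx_j = sgn(permutation) dx_{(a)} ∧ dx_{(b)} ∧ dx_{(c)} with (a < b < c) sorted:
  d(y*(2*y + z)) includes (∂/∂y)(y*(2*y + z)) dy = (4*y + z) dy, which multiplied by dx ∧ dz gives (-4*y - z) dx ∧ dy ∧ dz
Collecting like 3-forms: d(omega) = (-4*y - z) dx ∧ dy ∧ dz.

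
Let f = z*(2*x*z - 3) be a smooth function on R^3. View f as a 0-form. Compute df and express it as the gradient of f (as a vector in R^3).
df = (2*z^2) dx + (0) dy + (4*x*z - 3) dz; grad f = (2*z^2, 0, 4*x*z - 3)

For a 0-form f, d f = (∂f/∂x) dx + (∂f/∂y) dy + (∂f/∂z) dz. The components of the vector representation are exactly the entries of grad f in Cartesian coordinates:
  ∂f/∂x = 2*z^2
  ∂f/∂y = 0
  ∂f/∂z = 4*x*z - 3.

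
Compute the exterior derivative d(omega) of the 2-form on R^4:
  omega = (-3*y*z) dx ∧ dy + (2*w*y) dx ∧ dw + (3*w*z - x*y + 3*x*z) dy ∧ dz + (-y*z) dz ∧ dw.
d(omega) = (-4*y + 3*z) dx ∧ dy ∧ dz + (-2*w) dx ∧ dy ∧ dw + (2*z) dy ∧ dz ∧ dw

For a 2-form omega = sum_{i<j} g_{ij} dx_i ∧ dx_j, the exterior derivative is
  d(omega) = sum_{i<j} d(g_{ij}) ∧ dx_i ∧ dx_j = sum_{i<j, k} (∂g_{ij}/∂x_k) dx_k ∧ dx_i ∧ dx_j.
Expand each term, using dx_k ∧ dx_i ∧ dx_j = sgn(permutation) dx_{(a)} ∧ dx_{(b)} ∧ dx_{(c)} with (a < b < c) sorted:
  d(-3*y*z) includes (∂/∂z)(-3*y*z) dz = (-3*y) dz, which multiplied by dx ∧ dy gives (-3*y) dx ∧ dy ∧ dz
  d(2*w*y) includes (∂/∂y)(2*w*y) dy = (2*w) dy, which multiplied by dx ∧ dw gives (-2*w) dx ∧ dy ∧ dw
  d(3*w*z - x*y + 3*x*z) includes (∂/∂x)(3*w*z - x*y + 3*x*z) dx = (-y + 3*z) dx, which multiplied by dy ∧ dz gives (-y + 3*z) dx ∧ dy ∧ dz
  d(3*w*z - x*y + 3*x*z) includes (∂/∂w)(3*w*z - x*y + 3*x*z) dw = (3*z) dw, which multiplied by dy ∧ dz gives (3*z) dy ∧ dz ∧ dw
  d(-y*z) includes (∂/∂y)(-y*z) dy = (-z) dy, which multiplied by dz ∧ dw gives (-z) dy ∧ dz ∧ dw
Collecting like 3-forms: d(omega) = (-4*y + 3*z) dx ∧ dy ∧ dz + (-2*w) dx ∧ dy ∧ dw + (2*z) dy ∧ dz ∧ dw.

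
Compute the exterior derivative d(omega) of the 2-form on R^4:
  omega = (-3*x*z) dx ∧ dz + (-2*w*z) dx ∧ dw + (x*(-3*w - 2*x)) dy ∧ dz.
d(omega) = (2*w) dx ∧ dz ∧ dw + (-3*w - 4*x) dx ∧ dy ∧ dz + (-3*x) dy ∧ dz ∧ dw

For a 2-form omega = sum_{i<j} g_{ij} dx_i ∧ dx_j, the exterior derivative is
  d(omega) = sum_{i<j} d(g_{ij}) ∧ dx_i ∧ dx_j = sum_{i<j, k} (∂g_{ij}/∂x_k) dx_k ∧ dx_i ∧ dx_j.
Expand each term, using dx_k ∧ dx_i ∧ dx_j = sgn(permutation) dx_{(a)} ∧ dx_{(b)} ∧ dx_{(c)} with (a < b < c) sorted:
  d(-2*w*z) includes (∂/∂z)(-2*w*z) dz = (-2*w) dz, which multiplied by dx ∧ dw gives (2*w) dx ∧ dz ∧ dw
  d(x*(-3*w - 2*x)) includes (∂/∂x)(x*(-3*w - 2*x)) dx = (-3*w - 4*x) dx, which multiplied by dy ∧ dz gives (-3*w - 4*x) dx ∧ dy ∧ dz
  d(x*(-3*w - 2*x)) includes (∂/∂w)(x*(-3*w - 2*x)) dw = (-3*x) dw, which multiplied by dy ∧ dz gives (-3*x) dy ∧ dz ∧ dw
Collecting like 3-forms: d(omega) = (2*w) dx ∧ dz ∧ dw + (-3*w - 4*x) dx ∧ dy ∧ dz + (-3*x) dy ∧ dz ∧ dw.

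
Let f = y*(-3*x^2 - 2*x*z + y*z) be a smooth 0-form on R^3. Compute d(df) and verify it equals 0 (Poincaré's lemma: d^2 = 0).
d(df) = 0

Step 1: df = sum_i (∂f/∂x_i) dx_i = (2*y*(-3*x - z)) dx + (-3*x^2 - 2*x*z + 2*y*z) dy + (y*(-2*x + y)) dz.
Step 2: Apply d again. Using the 1-form formula, the coefficient of dx ∧ dy in d(df) is ∂^2 f/∂x ∂y - ∂^2 f/∂y ∂x = (-6*x - 2*z) - (-6*x - 2*z) = 0 (equality of mixed partials for smooth f).
Similarly for dx ∧ dz and dy ∧ dz — all coefficients vanish. So d(df) = 0.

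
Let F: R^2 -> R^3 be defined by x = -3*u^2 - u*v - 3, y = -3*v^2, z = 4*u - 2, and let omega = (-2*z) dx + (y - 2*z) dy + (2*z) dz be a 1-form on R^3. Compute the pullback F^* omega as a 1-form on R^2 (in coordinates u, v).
F^* omega = (48*u^2 + 8*u*v + 8*u - 4*v - 16) du + (8*u^2 + 48*u*v - 4*u + 18*v^3 - 24*v) dv

Using F^*(f dg) = (f ∘ F) d(g ∘ F), substitute each coordinate x_i by F_i(u, v) in f_i, and replace dx_i by d F_i = (∂F_i/∂u) du + (∂F_i/∂v) dv.
  For the x component: f_1(F) = 4 - 8*u; d F_1 = (-6*u - v) du + (-u) dv
  For the y component: f_2(F) = -8*u - 3*v^2 + 4; d F_2 = (0) du + (-6*v) dv
  For the z component: f_3(F) = 8*u - 4; d F_3 = (4) du + (0) dv
Combining and collecting du, dv coefficients:
  coeff of du: 48*u^2 + 8*u*v + 8*u - 4*v - 16
  coeff of dv: 8*u^2 + 48*u*v - 4*u + 18*v^3 - 24*v
F^* omega = (48*u^2 + 8*u*v + 8*u - 4*v - 16) du + (8*u^2 + 48*u*v - 4*u + 18*v^3 - 24*v) dv.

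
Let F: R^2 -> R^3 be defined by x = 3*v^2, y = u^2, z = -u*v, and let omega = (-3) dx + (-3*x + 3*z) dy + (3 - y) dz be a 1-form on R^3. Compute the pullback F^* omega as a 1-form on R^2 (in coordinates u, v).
F^* omega = (v*(-5*u^2 - 18*u*v - 3)) du + (u^3 - 3*u - 18*v) dv

Using F^*(f dg) = (f ∘ F) d(g ∘ F), substitute each coordinate x_i by F_i(u, v) in f_i, and replace dx_i by d F_i = (∂F_i/∂u) du + (∂F_i/∂v) dv.
  For the x component: f_1(F) = -3; d F_1 = (0) du + (6*v) dv
  For the y component: f_2(F) = 3*v*(-u - 3*v); d F_2 = (2*u) du + (0) dv
  For the z component: f_3(F) = 3 - u^2; d F_3 = (-v) du + (-u) dv
Combining and collecting du, dv coefficients:
  coeff of du: v*(-5*u^2 - 18*u*v - 3)
  coeff of dv: u^3 - 3*u - 18*v
F^* omega = (v*(-5*u^2 - 18*u*v - 3)) du + (u^3 - 3*u - 18*v) dv.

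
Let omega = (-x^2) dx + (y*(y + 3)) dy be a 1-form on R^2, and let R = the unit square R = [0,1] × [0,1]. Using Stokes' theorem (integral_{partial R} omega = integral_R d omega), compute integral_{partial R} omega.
integral_(partial R) omega = 0

Stokes: integral_partial_R omega = integral_R d omega with d omega = (∂Q/∂x - ∂P/∂y) dx ∧ dy.
  ∂Q/∂x = 0
  ∂P/∂y = 0
  integrand = ∂Q/∂x - ∂P/∂y = 0.
Integrating over R: integral_0^1 integral_0^1 (0) dx dy = 0.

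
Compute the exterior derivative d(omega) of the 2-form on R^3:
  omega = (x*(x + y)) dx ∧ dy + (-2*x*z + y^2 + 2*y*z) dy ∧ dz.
d(omega) = (-2*z) dx ∧ dy ∧ dz

For a 2-form omega = sum_{i<j} g_{ij} dx_i ∧ dx_j, the exterior derivative is
  d(omega) = sum_{i<j} d(g_{ij}) ∧ dx_i ∧ dx_j = sum_{i<j, k} (∂g_{ij}/∂x_k) dx_k ∧ dx_i ∧ dx_j.
Expand each term, using dx_k ∧ dx_i ∧ dx_j = sgn(permutation) dx_{(a)} ∧ dx_{(b)} ∧ dx_{(c)} with (a < b < c) sorted:
  d(-2*x*z + y^2 + 2*y*z) includes (∂/∂x)(-2*x*z + y^2 + 2*y*z) dx = (-2*z) dx, which multiplied by dy ∧ dz gives (-2*z) dx ∧ dy ∧ dz
Collecting like 3-forms: d(omega) = (-2*z) dx ∧ dy ∧ dz.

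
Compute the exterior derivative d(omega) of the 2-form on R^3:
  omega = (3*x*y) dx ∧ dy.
d(omega) = 0

For a 2-form omega = sum_{i<j} g_{ij} dx_i ∧ dx_j, the exterior derivative is
  d(omega) = sum_{i<j} d(g_{ij}) ∧ dx_i ∧ dx_j = sum_{i<j, k} (∂g_{ij}/∂x_k) dx_k ∧ dx_i ∧ dx_j.
Expand each term, using dx_k ∧ dx_i ∧ dx_j = sgn(permutation) dx_{(a)} ∧ dx_{(b)} ∧ dx_{(c)} with (a < b < c) sorted:

Collecting like 3-forms: d(omega) = 0.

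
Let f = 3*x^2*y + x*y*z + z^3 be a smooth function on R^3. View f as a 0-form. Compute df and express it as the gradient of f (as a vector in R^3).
df = (y*(6*x + z)) dx + (x*(3*x + z)) dy + (x*y + 3*z^2) dz; grad f = (y*(6*x + z), x*(3*x + z), x*y + 3*z^2)

For a 0-form f, d f = (∂f/∂x) dx + (∂f/∂y) dy + (∂f/∂z) dz. The components of the vector representation are exactly the entries of grad f in Cartesian coordinates:
  ∂f/∂x = y*(6*x + z)
  ∂f/∂y = x*(3*x + z)
  ∂f/∂z = x*y + 3*z^2.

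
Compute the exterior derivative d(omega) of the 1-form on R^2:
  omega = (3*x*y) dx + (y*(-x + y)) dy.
d(omega) = (-3*x - y) dx ∧ dy

For a 1-form omega = sum_i f_i dx_i, the exterior derivative is
  d(omega) = sum_{i < j} (∂f_j/∂x_i - ∂f_i/∂x_j) dx_i ∧ dx_j.
  coefficient of dx ∧ dy: ∂f_2/∂x - ∂f_1/∂y = ∂(y*(-x + y))/∂x - ∂(3*x*y)/∂y = -3*x - y
Assembling: d(omega) = (-3*x - y) dx ∧ dy.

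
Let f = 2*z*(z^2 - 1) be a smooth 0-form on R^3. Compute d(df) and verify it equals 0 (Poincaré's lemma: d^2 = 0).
d(df) = 0

Step 1: df = sum_i (∂f/∂x_i) dx_i = (0) dx + (0) dy + (6*z^2 - 2) dz.
Step 2: Apply d again. Using the 1-form formula, the coefficient of dx ∧ dy in d(df) is ∂^2 f/∂x ∂y - ∂^2 f/∂y ∂x = (0) - (0) = 0 (equality of mixed partials for smooth f).
Similarly for dx ∧ dz and dy ∧ dz — all coefficients vanish. So d(df) = 0.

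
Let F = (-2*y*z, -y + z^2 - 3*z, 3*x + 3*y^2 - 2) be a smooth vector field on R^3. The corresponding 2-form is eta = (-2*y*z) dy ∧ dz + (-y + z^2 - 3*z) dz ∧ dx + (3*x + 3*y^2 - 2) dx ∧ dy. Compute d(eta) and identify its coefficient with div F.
d(eta) = (-1) dx ∧ dy ∧ dz; div F = -1

For a 2-form in R^3 of the form above, applying d gives a 3-form with coefficient ∂P/∂x + ∂Q/∂y + ∂R/∂z:
  ∂P/∂x = 0
  ∂Q/∂y = -1
  ∂R/∂z = 0
Sum = -1, which is exactly div F.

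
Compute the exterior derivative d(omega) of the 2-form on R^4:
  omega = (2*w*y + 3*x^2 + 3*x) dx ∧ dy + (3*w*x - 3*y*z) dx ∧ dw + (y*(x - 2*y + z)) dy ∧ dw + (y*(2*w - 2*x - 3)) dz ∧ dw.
d(omega) = (3*y + 3*z) dx ∧ dy ∧ dw + (y) dx ∧ dz ∧ dw + (2*w - 2*x - y - 3) dy ∧ dz ∧ dw

For a 2-form omega = sum_{i<j} g_{ij} dx_i ∧ dx_j, the exterior derivative is
  d(omega) = sum_{i<j} d(g_{ij}) ∧ dx_i ∧ dx_j = sum_{i<j, k} (∂g_{ij}/∂x_k) dx_k ∧ dx_i ∧ dx_j.
Expand each term, using dx_k ∧ dx_i ∧ dx_j = sgn(permutation) dx_{(a)} ∧ dx_{(b)} ∧ dx_{(c)} with (a < b < c) sorted:
  d(2*w*y + 3*x^2 + 3*x) includes (∂/∂w)(2*w*y + 3*x^2 + 3*x) dw = (2*y) dw, which multiplied by dx ∧ dy gives (2*y) dx ∧ dy ∧ dw
  d(3*w*x - 3*y*z) includes (∂/∂y)(3*w*x - 3*y*z) dy = (-3*z) dy, which multiplied by dx ∧ dw gives (3*z) dx ∧ dy ∧ dw
  d(3*w*x - 3*y*z) includes (∂/∂z)(3*w*x - 3*y*z) dz = (-3*y) dz, which multiplied by dx ∧ dw gives (3*y) dx ∧ dz ∧ dw
  d(y*(x - 2*y + z)) includes (∂/∂x)(y*(x - 2*y + z)) dx = (y) dx, which multiplied by dy ∧ dw gives (y) dx ∧ dy ∧ dw
  d(y*(x - 2*y + z)) includes (∂/∂z)(y*(x - 2*y + z)) dz = (y) dz, which multiplied by dy ∧ dw gives (-y) dy ∧ dz ∧ dw
  d(y*(2*w - 2*x - 3)) includes (∂/∂x)(y*(2*w - 2*x - 3)) dx = (-2*y) dx, which multiplied by dz ∧ dw gives (-2*y) dx ∧ dz ∧ dw
  d(y*(2*w - 2*x - 3)) includes (∂/∂y)(y*(2*w - 2*x - 3)) dy = (2*w - 2*x - 3) dy, which multiplied by dz ∧ dw gives (2*w - 2*x - 3) dy ∧ dz ∧ dw
Collecting like 3-forms: d(omega) = (3*y + 3*z) dx ∧ dy ∧ dw + (y) dx ∧ dz ∧ dw + (2*w - 2*x - y - 3) dy ∧ dz ∧ dw.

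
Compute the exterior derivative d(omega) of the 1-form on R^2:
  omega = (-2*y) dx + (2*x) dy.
d(omega) = (4) dx ∧ dy

For a 1-form omega = sum_i f_i dx_i, the exterior derivative is
  d(omega) = sum_{i < j} (∂f_j/∂x_i - ∂f_i/∂x_j) dx_i ∧ dx_j.
  coefficient of dx ∧ dy: ∂f_2/∂x - ∂f_1/∂y = ∂(2*x)/∂x - ∂(-2*y)/∂y = 4
Assembling: d(omega) = (4) dx ∧ dy.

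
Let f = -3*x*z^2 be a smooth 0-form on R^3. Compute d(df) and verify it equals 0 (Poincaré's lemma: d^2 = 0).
d(df) = 0

Step 1: df = sum_i (∂f/∂x_i) dx_i = (-3*z^2) dx + (0) dy + (-6*x*z) dz.
Step 2: Apply d again. Using the 1-form formula, the coefficient of dx ∧ dy in d(df) is ∂^2 f/∂x ∂y - ∂^2 f/∂y ∂x = (0) - (0) = 0 (equality of mixed partials for smooth f).
Similarly for dx ∧ dz and dy ∧ dz — all coefficients vanish. So d(df) = 0.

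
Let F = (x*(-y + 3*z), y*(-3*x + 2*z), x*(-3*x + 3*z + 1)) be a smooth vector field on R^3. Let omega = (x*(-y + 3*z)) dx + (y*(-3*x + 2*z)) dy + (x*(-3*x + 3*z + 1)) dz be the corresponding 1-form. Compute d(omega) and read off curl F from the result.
d(omega) = (-2*y) dy ∧ dz + (9*x - 3*z - 1) dz ∧ dx + (x - 3*y) dx ∧ dy; curl F = (-2*y, 9*x - 3*z - 1, x - 3*y)

d omega = sum_{i<j} (∂f_j/∂x_i - ∂f_i/∂x_j) dx_i ∧ dx_j. Under the identification (dy ∧ dz, dz ∧ dx, dx ∧ dy) ↔ (e_x, e_y, e_z), the coefficients are exactly the components of curl F. Compute:
  ∂R/∂y - ∂Q/∂z = (0) - (2*y) = -2*y
  ∂P/∂z - ∂R/∂x = (3*x) - (-6*x + 3*z + 1) = 9*x - 3*z - 1
  ∂Q/∂x - ∂P/∂y = (-3*y) - (-x) = x - 3*y.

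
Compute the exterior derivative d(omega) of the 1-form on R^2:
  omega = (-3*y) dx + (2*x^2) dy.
d(omega) = (4*x + 3) dx ∧ dy

For a 1-form omega = sum_i f_i dx_i, the exterior derivative is
  d(omega) = sum_{i < j} (∂f_j/∂x_i - ∂f_i/∂x_j) dx_i ∧ dx_j.
  coefficient of dx ∧ dy: ∂f_2/∂x - ∂f_1/∂y = ∂(2*x^2)/∂x - ∂(-3*y)/∂y = 4*x + 3
Assembling: d(omega) = (4*x + 3) dx ∧ dy.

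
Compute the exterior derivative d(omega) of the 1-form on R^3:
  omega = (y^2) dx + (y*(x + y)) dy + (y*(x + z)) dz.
d(omega) = (-y) dx ∧ dy + (y) dx ∧ dz + (x + z) dy ∧ dz

For a 1-form omega = sum_i f_i dx_i, the exterior derivative is
  d(omega) = sum_{i < j} (∂f_j/∂x_i - ∂f_i/∂x_j) dx_i ∧ dx_j.
  coefficient of dx ∧ dy: ∂f_2/∂x - ∂f_1/∂y = ∂(y*(x + y))/∂x - ∂(y^2)/∂y = -y
  coefficient of dx ∧ dz: ∂f_3/∂x - ∂f_1/∂z = ∂(y*(x + z))/∂x - ∂(y^2)/∂z = y
  coefficient of dy ∧ dz: ∂f_3/∂y - ∂f_2/∂z = ∂(y*(x + z))/∂y - ∂(y*(x + y))/∂z = x + z
Assembling: d(omega) = (-y) dx ∧ dy + (y) dx ∧ dz + (x + z) dy ∧ dz.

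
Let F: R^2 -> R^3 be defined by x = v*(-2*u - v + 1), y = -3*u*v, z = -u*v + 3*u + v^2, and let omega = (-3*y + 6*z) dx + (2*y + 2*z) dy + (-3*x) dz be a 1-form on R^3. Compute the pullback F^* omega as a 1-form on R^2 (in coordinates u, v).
F^* omega = (3*v*(4*u*v - 12*u - 7*v^2 + 4*v - 3)) du + (12*u^2*v - 54*u^2 - 15*u*v^2 - 30*u*v + 18*u - 6*v^3) dv

Using F^*(f dg) = (f ∘ F) d(g ∘ F), substitute each coordinate x_i by F_i(u, v) in f_i, and replace dx_i by d F_i = (∂F_i/∂u) du + (∂F_i/∂v) dv.
  For the x component: f_1(F) = 3*u*v + 18*u + 6*v^2; d F_1 = (-2*v) du + (-2*u - 2*v + 1) dv
  For the y component: f_2(F) = -8*u*v + 6*u + 2*v^2; d F_2 = (-3*v) du + (-3*u) dv
  For the z component: f_3(F) = 3*v*(2*u + v - 1); d F_3 = (3 - v) du + (-u + 2*v) dv
Combining and collecting du, dv coefficients:
  coeff of du: 3*v*(4*u*v - 12*u - 7*v^2 + 4*v - 3)
  coeff of dv: 12*u^2*v - 54*u^2 - 15*u*v^2 - 30*u*v + 18*u - 6*v^3
F^* omega = (3*v*(4*u*v - 12*u - 7*v^2 + 4*v - 3)) du + (12*u^2*v - 54*u^2 - 15*u*v^2 - 30*u*v + 18*u - 6*v^3) dv.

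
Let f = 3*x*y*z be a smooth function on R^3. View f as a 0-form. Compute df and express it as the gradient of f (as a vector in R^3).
df = (3*y*z) dx + (3*x*z) dy + (3*x*y) dz; grad f = (3*y*z, 3*x*z, 3*x*y)

For a 0-form f, d f = (∂f/∂x) dx + (∂f/∂y) dy + (∂f/∂z) dz. The components of the vector representation are exactly the entries of grad f in Cartesian coordinates:
  ∂f/∂x = 3*y*z
  ∂f/∂y = 3*x*z
  ∂f/∂z = 3*x*y.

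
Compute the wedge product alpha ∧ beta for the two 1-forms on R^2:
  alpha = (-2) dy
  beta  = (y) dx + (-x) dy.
alpha ∧ beta = (2*y) dx ∧ dy

Distribute the wedge, using dx_i ∧ dx_j = -dx_j ∧ dx_i and dx_i ∧ dx_i = 0. For each pair (i, j) with i < j, the coefficient of dx_i ∧ dx_j in alpha ∧ beta is (alpha_i * beta_j - alpha_j * beta_i). Collecting: alpha ∧ beta = (2*y) dx ∧ dy.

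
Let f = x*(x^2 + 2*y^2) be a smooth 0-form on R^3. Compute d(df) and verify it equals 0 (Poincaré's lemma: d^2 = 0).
d(df) = 0

Step 1: df = sum_i (∂f/∂x_i) dx_i = (3*x^2 + 2*y^2) dx + (4*x*y) dy + (0) dz.
Step 2: Apply d again. Using the 1-form formula, the coefficient of dx ∧ dy in d(df) is ∂^2 f/∂x ∂y - ∂^2 f/∂y ∂x = (4*y) - (4*y) = 0 (equality of mixed partials for smooth f).
Similarly for dx ∧ dz and dy ∧ dz — all coefficients vanish. So d(df) = 0.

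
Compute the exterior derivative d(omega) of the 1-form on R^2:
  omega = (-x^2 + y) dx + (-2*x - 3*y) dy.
d(omega) = (-3) dx ∧ dy

For a 1-form omega = sum_i f_i dx_i, the exterior derivative is
  d(omega) = sum_{i < j} (∂f_j/∂x_i - ∂f_i/∂x_j) dx_i ∧ dx_j.
  coefficient of dx ∧ dy: ∂f_2/∂x - ∂f_1/∂y = ∂(-2*x - 3*y)/∂x - ∂(-x^2 + y)/∂y = -3
Assembling: d(omega) = (-3) dx ∧ dy.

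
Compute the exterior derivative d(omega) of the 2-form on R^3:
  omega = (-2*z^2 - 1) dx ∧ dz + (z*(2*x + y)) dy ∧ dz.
d(omega) = (2*z) dx ∧ dy ∧ dz

For a 2-form omega = sum_{i<j} g_{ij} dx_i ∧ dx_j, the exterior derivative is
  d(omega) = sum_{i<j} d(g_{ij}) ∧ dx_i ∧ dx_j = sum_{i<j, k} (∂g_{ij}/∂x_k) dx_k ∧ dx_i ∧ dx_j.
Expand each term, using dx_k ∧ dx_i ∧ dx_j = sgn(permutation) dx_{(a)} ∧ dx_{(b)} ∧ dx_{(c)} with (a < b < c) sorted:
  d(z*(2*x + y)) includes (∂/∂x)(z*(2*x + y)) dx = (2*z) dx, which multiplied by dy ∧ dz gives (2*z) dx ∧ dy ∧ dz
Collecting like 3-forms: d(omega) = (2*z) dx ∧ dy ∧ dz.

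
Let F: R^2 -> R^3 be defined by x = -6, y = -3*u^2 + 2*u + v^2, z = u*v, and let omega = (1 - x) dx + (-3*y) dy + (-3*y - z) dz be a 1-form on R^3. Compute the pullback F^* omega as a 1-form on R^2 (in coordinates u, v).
F^* omega = (-54*u^3 + 9*u^2*v + 54*u^2 + 17*u*v^2 - 6*u*v - 12*u - 3*v^3 - 6*v^2) du + (9*u^3 + 17*u^2*v - 6*u^2 - 3*u*v^2 - 12*u*v - 6*v^3) dv

Using F^*(f dg) = (f ∘ F) d(g ∘ F), substitute each coordinate x_i by F_i(u, v) in f_i, and replace dx_i by d F_i = (∂F_i/∂u) du + (∂F_i/∂v) dv.
  For the x component: f_1(F) = 7; d F_1 = (0) du + (0) dv
  For the y component: f_2(F) = 9*u^2 - 6*u - 3*v^2; d F_2 = (2 - 6*u) du + (2*v) dv
  For the z component: f_3(F) = 9*u^2 - u*v - 6*u - 3*v^2; d F_3 = (v) du + (u) dv
Combining and collecting du, dv coefficients:
  coeff of du: -54*u^3 + 9*u^2*v + 54*u^2 + 17*u*v^2 - 6*u*v - 12*u - 3*v^3 - 6*v^2
  coeff of dv: 9*u^3 + 17*u^2*v - 6*u^2 - 3*u*v^2 - 12*u*v - 6*v^3
F^* omega = (-54*u^3 + 9*u^2*v + 54*u^2 + 17*u*v^2 - 6*u*v - 12*u - 3*v^3 - 6*v^2) du + (9*u^3 + 17*u^2*v - 6*u^2 - 3*u*v^2 - 12*u*v - 6*v^3) dv.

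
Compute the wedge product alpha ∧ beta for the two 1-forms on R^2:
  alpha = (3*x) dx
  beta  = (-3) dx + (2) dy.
alpha ∧ beta = (6*x) dx ∧ dy

Distribute the wedge, using dx_i ∧ dx_j = -dx_j ∧ dx_i and dx_i ∧ dx_i = 0. For each pair (i, j) with i < j, the coefficient of dx_i ∧ dx_j in alpha ∧ beta is (alpha_i * beta_j - alpha_j * beta_i). Collecting: alpha ∧ beta = (6*x) dx ∧ dy.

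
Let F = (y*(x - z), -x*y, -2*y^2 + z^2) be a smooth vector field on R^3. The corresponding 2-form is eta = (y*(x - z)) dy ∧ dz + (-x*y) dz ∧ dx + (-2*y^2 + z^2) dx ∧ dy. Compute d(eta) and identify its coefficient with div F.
d(eta) = (-x + y + 2*z) dx ∧ dy ∧ dz; div F = -x + y + 2*z

For a 2-form in R^3 of the form above, applying d gives a 3-form with coefficient ∂P/∂x + ∂Q/∂y + ∂R/∂z:
  ∂P/∂x = y
  ∂Q/∂y = -x
  ∂R/∂z = 2*z
Sum = -x + y + 2*z, which is exactly div F.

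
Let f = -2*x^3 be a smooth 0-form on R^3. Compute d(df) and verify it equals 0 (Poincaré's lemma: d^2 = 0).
d(df) = 0

Step 1: df = sum_i (∂f/∂x_i) dx_i = (-6*x^2) dx + (0) dy + (0) dz.
Step 2: Apply d again. Using the 1-form formula, the coefficient of dx ∧ dy in d(df) is ∂^2 f/∂x ∂y - ∂^2 f/∂y ∂x = (0) - (0) = 0 (equality of mixed partials for smooth f).
Similarly for dx ∧ dz and dy ∧ dz — all coefficients vanish. So d(df) = 0.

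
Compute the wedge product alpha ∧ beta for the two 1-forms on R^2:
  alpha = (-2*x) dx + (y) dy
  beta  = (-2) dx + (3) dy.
alpha ∧ beta = (-6*x + 2*y) dx ∧ dy

Distribute the wedge, using dx_i ∧ dx_j = -dx_j ∧ dx_i and dx_i ∧ dx_i = 0. For each pair (i, j) with i < j, the coefficient of dx_i ∧ dx_j in alpha ∧ beta is (alpha_i * beta_j - alpha_j * beta_i). Collecting: alpha ∧ beta = (-6*x + 2*y) dx ∧ dy.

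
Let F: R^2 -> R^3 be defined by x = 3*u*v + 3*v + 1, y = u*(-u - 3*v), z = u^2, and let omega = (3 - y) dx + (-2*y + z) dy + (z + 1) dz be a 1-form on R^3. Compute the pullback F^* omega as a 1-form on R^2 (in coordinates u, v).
F^* omega = (-4*u^3 - 18*u^2*v - 9*u*v^2 + 2*u + 9*v) du + (-6*u^3 - 9*u^2*v + 3*u^2 + 9*u*v + 9*u + 9) dv

Using F^*(f dg) = (f ∘ F) d(g ∘ F), substitute each coordinate x_i by F_i(u, v) in f_i, and replace dx_i by d F_i = (∂F_i/∂u) du + (∂F_i/∂v) dv.
  For the x component: f_1(F) = u^2 + 3*u*v + 3; d F_1 = (3*v) du + (3*u + 3) dv
  For the y component: f_2(F) = 3*u*(u + 2*v); d F_2 = (-2*u - 3*v) du + (-3*u) dv
  For the z component: f_3(F) = u^2 + 1; d F_3 = (2*u) du + (0) dv
Combining and collecting du, dv coefficients:
  coeff of du: -4*u^3 - 18*u^2*v - 9*u*v^2 + 2*u + 9*v
  coeff of dv: -6*u^3 - 9*u^2*v + 3*u^2 + 9*u*v + 9*u + 9
F^* omega = (-4*u^3 - 18*u^2*v - 9*u*v^2 + 2*u + 9*v) du + (-6*u^3 - 9*u^2*v + 3*u^2 + 9*u*v + 9*u + 9) dv.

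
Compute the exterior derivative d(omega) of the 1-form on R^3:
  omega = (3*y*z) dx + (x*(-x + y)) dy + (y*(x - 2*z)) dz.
d(omega) = (-2*x + y - 3*z) dx ∧ dy + (-2*y) dx ∧ dz + (x - 2*z) dy ∧ dz

For a 1-form omega = sum_i f_i dx_i, the exterior derivative is
  d(omega) = sum_{i < j} (∂f_j/∂x_i - ∂f_i/∂x_j) dx_i ∧ dx_j.
  coefficient of dx ∧ dy: ∂f_2/∂x - ∂f_1/∂y = ∂(x*(-x + y))/∂x - ∂(3*y*z)/∂y = -2*x + y - 3*z
  coefficient of dx ∧ dz: ∂f_3/∂x - ∂f_1/∂z = ∂(y*(x - 2*z))/∂x - ∂(3*y*z)/∂z = -2*y
  coefficient of dy ∧ dz: ∂f_3/∂y - ∂f_2/∂z = ∂(y*(x - 2*z))/∂y - ∂(x*(-x + y))/∂z = x - 2*z
Assembling: d(omega) = (-2*x + y - 3*z) dx ∧ dy + (-2*y) dx ∧ dz + (x - 2*z) dy ∧ dz.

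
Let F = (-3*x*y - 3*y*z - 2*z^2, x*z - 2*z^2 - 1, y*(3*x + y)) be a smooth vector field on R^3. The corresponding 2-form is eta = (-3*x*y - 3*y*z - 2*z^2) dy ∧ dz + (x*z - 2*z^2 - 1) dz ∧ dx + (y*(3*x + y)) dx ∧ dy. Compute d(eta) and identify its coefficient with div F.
d(eta) = (-3*y) dx ∧ dy ∧ dz; div F = -3*y

For a 2-form in R^3 of the form above, applying d gives a 3-form with coefficient ∂P/∂x + ∂Q/∂y + ∂R/∂z:
  ∂P/∂x = -3*y
  ∂Q/∂y = 0
  ∂R/∂z = 0
Sum = -3*y, which is exactly div F.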